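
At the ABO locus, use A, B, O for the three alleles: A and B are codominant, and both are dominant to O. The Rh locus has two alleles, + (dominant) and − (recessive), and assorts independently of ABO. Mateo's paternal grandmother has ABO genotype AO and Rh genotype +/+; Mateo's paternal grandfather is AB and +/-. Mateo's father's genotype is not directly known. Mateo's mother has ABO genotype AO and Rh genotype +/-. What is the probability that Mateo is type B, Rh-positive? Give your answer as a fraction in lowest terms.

7/64

Mateo's father's ABO genotype from AO × AB: 1/4 AA, 1/4 AB, 1/4 AO, 1/4 BO.
Crossing each possibility with the mother AO and summing P(type B): 1/4·0 + 1/4·1/4 + 1/4·0 + 1/4·1/4 = 1/8.
Similarly for Rh via the father's Rh distribution: P(Rh+) = 7/8.
Independent loci: 1/8 × 7/8 = 7/64.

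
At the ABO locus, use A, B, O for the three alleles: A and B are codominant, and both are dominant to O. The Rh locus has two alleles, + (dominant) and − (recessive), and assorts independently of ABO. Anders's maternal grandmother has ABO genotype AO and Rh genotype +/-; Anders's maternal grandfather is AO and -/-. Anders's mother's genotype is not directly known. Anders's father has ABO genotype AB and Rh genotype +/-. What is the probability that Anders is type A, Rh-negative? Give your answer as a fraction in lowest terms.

Anders's mother's ABO genotype from AO × AO: 1/4 AA, 1/2 AO, 1/4 OO.
Crossing each possibility with the father AB and summing P(type A): 1/4·1/2 + 1/2·1/2 + 1/4·1/2 = 1/2.
Similarly for Rh via the mother's Rh distribution: P(Rh-) = 3/8.
Independent loci: 1/2 × 3/8 = 3/16.

3/16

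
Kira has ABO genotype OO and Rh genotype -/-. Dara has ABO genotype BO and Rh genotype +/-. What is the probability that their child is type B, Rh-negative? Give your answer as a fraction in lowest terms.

1/4

ABO cross OO × BO → offspring phenotypes: 1/2 O, 1/2 B.
Rh cross -/- × +/- → 1/2 Rh+, 1/2 Rh-.
Independent loci: P(type B, Rh-negative) = 1/2 × 1/2 = 1/4.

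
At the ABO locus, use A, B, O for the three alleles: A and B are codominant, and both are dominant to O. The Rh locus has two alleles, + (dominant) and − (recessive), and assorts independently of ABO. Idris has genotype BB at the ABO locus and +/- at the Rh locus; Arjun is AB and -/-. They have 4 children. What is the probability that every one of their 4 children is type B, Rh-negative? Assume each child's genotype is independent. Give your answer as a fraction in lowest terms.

ABO cross BB × AB → 1/2 B, 1/2 AB.
Rh cross +/- × -/- → 1/2 Rh+, 1/2 Rh-; so P(type B, Rh-negative) = 1/2 × 1/2 = 1/4 per child.
All 4 independent: (1/4)^4 = 1/256.

1/256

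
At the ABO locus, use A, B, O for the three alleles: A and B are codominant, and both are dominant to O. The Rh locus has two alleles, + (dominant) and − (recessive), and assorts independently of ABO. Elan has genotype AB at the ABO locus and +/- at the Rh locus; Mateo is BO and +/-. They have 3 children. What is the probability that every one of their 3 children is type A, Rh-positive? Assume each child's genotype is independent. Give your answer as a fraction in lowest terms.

27/4096

ABO cross AB × BO → 1/4 A, 1/2 B, 1/4 AB.
Rh cross +/- × +/- → 3/4 Rh+, 1/4 Rh-; so P(type A, Rh-positive) = 1/4 × 3/4 = 3/16 per child.
All 3 independent: (3/16)^3 = 27/4096.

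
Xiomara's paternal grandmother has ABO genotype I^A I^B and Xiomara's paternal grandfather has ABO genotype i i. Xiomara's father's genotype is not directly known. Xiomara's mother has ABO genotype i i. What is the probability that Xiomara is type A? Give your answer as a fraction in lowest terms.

Xiomara's father's ABO genotype from I^A I^B × i i: 1/2 I^A i, 1/2 I^B i.
Crossing each possibility with the mother i i and summing P(type A): 1/2·1/2 + 1/2·0 = 1/4.

1/4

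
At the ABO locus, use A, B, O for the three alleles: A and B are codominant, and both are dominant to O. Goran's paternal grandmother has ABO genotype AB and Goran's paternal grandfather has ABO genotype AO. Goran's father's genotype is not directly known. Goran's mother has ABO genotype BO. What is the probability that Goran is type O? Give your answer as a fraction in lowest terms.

1/8

Goran's father's ABO genotype from AB × AO: 1/4 AA, 1/4 AB, 1/4 AO, 1/4 BO.
Crossing each possibility with the mother BO and summing P(type O): 1/4·0 + 1/4·0 + 1/4·1/4 + 1/4·1/4 = 1/8.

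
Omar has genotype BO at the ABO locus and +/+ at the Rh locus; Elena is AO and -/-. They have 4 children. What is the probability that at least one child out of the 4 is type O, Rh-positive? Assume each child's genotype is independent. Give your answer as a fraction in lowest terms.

ABO cross BO × AO → 1/4 O, 1/4 A, 1/4 B, 1/4 AB.
Rh cross +/+ × -/- → 1 Rh+; so P(type O, Rh-positive) = 1/4 × 1 = 1/4 per child.
P(none) = (3/4)^4 = 81/256; P(at least one) = 1 − 81/256 = 175/256.

175/256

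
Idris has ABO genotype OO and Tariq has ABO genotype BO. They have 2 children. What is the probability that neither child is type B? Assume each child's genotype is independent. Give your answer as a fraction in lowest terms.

1/4

ABO cross OO × BO → 1/2 O, 1/2 B.
So P(type B) = 1/2 per child.
P(not type B) = 1/2 for one child; (1/2)^2 = 1/4.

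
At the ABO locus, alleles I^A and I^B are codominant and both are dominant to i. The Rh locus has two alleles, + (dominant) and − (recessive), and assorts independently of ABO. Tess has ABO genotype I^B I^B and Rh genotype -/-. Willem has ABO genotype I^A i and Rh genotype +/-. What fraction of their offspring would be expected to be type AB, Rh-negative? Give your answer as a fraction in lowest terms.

1/4

ABO cross I^B I^B × I^A i → offspring phenotypes: 1/2 B, 1/2 AB.
Rh cross -/- × +/- → 1/2 Rh+, 1/2 Rh-.
Independent loci: P(type AB, Rh-negative) = 1/2 × 1/2 = 1/4.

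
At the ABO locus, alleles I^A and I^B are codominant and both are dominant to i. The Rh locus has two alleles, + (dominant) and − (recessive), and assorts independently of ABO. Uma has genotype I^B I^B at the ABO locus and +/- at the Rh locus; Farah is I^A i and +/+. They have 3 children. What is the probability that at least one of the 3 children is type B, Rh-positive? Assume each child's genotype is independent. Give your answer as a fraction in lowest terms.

7/8

ABO cross I^B I^B × I^A i → 1/2 B, 1/2 AB.
Rh cross +/- × +/+ → 1 Rh+; so P(type B, Rh-positive) = 1/2 × 1 = 1/2 per child.
P(none) = (1/2)^3 = 1/8; P(at least one) = 1 − 1/8 = 7/8.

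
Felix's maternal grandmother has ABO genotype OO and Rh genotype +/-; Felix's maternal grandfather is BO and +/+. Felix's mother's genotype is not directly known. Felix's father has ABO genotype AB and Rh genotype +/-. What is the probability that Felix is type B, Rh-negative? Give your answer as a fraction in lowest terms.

1/16

Felix's mother's ABO genotype from OO × BO: 1/2 BO, 1/2 OO.
Crossing each possibility with the father AB and summing P(type B): 1/2·1/2 + 1/2·1/2 = 1/2.
Similarly for Rh via the mother's Rh distribution: P(Rh-) = 1/8.
Independent loci: 1/2 × 1/8 = 1/16.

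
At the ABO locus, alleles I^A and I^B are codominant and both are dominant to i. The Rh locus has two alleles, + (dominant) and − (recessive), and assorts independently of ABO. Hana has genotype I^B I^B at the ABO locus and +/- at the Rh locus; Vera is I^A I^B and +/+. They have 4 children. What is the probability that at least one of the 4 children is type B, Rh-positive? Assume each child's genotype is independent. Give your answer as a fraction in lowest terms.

ABO cross I^B I^B × I^A I^B → 1/2 B, 1/2 AB.
Rh cross +/- × +/+ → 1 Rh+; so P(type B, Rh-positive) = 1/2 × 1 = 1/2 per child.
P(none) = (1/2)^4 = 1/16; P(at least one) = 1 − 1/16 = 15/16.

15/16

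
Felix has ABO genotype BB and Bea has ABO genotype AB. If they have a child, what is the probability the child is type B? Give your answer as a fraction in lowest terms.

ABO cross BB × AB → offspring phenotypes: 1/2 B, 1/2 AB.
So P(type B) = 1/2.

1/2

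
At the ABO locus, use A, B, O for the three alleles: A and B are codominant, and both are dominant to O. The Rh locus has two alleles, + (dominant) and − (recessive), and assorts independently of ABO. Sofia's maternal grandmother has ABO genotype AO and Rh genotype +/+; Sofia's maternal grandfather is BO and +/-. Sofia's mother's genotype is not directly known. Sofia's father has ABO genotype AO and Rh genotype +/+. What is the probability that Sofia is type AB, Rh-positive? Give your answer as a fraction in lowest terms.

Sofia's mother's ABO genotype from AO × BO: 1/4 AB, 1/4 AO, 1/4 BO, 1/4 OO.
Crossing each possibility with the father AO and summing P(type AB): 1/4·1/4 + 1/4·0 + 1/4·1/4 + 1/4·0 = 1/8.
Similarly for Rh via the mother's Rh distribution: P(Rh+) = 1.
Independent loci: 1/8 × 1 = 1/8.

1/8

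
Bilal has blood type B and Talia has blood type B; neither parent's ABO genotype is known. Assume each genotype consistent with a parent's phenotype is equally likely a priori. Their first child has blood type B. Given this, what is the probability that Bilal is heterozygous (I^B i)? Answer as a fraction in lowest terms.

Possible genotypes: Bilal ∈ {I^B I^B, I^B i}; Talia ∈ {I^B I^B, I^B i}.
Weight each parental genotype pair by prior × P(type-B child):
  I^B I^B × I^B I^B: posterior weight 4/15.
  I^B I^B × I^B i: posterior weight 4/15.
  I^B i × I^B I^B: posterior weight 4/15.
  I^B i × I^B i: posterior weight 1/5.
Sum the posterior weight over pairs where Bilal is I^B i: 7/15.

7/15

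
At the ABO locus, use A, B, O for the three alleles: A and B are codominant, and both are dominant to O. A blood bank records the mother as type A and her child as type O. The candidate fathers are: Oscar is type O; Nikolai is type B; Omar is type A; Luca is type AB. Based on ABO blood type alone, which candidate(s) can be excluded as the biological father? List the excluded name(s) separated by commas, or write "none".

A candidate is excluded only if no genotype consistent with his phenotype could produce a type O child with a type A mother.
Luca (type AB): no genotype consistent with that phenotype can produce a type-O child with a type-A mother.

Luca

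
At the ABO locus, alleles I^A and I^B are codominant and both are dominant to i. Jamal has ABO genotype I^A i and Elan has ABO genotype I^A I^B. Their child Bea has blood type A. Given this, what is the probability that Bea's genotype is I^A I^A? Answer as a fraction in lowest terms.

1/2

Cross I^A i × I^A I^B → 1/4 I^A I^A, 1/4 I^A I^B, 1/4 I^A i, 1/4 I^B i.
Type-A genotypes among offspring: I^A I^A (1/4), I^A i (1/4); total 1/2.
P(I^A I^A | type A) = (1/4) / (1/2) = 1/2.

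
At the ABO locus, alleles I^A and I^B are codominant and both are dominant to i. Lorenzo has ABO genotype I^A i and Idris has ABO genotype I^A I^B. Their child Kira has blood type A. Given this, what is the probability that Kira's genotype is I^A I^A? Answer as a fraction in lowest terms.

1/2

Cross I^A i × I^A I^B → 1/4 I^A I^A, 1/4 I^A I^B, 1/4 I^A i, 1/4 I^B i.
Type-A genotypes among offspring: I^A I^A (1/4), I^A i (1/4); total 1/2.
P(I^A I^A | type A) = (1/4) / (1/2) = 1/2.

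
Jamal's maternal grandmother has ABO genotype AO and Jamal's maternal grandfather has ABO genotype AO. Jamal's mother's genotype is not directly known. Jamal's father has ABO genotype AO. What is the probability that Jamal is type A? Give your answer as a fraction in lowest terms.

Jamal's mother's ABO genotype from AO × AO: 1/4 AA, 1/2 AO, 1/4 OO.
Crossing each possibility with the father AO and summing P(type A): 1/4·1 + 1/2·3/4 + 1/4·1/2 = 3/4.

3/4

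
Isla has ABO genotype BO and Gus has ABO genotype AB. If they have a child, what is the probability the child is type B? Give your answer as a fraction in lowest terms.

ABO cross BO × AB → offspring phenotypes: 1/4 A, 1/2 B, 1/4 AB.
So P(type B) = 1/2.

1/2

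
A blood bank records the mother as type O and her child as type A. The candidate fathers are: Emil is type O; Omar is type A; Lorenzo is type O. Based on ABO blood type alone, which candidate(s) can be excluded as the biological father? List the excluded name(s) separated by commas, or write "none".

Emil, Lorenzo

A candidate is excluded only if no genotype consistent with his phenotype could produce a type A child with a type O mother.
Emil (type O): no genotype consistent with that phenotype can produce a type-A child with a type-O mother.
Lorenzo (type O): no genotype consistent with that phenotype can produce a type-A child with a type-O mother.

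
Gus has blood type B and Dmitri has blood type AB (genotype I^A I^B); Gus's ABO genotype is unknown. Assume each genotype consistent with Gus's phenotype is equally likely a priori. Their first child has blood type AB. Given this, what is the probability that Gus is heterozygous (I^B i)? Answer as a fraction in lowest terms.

1/3

Possible genotypes: Gus ∈ {I^B I^B, I^B i}; Dmitri ∈ {I^A I^B}.
Weight each parental genotype pair by prior × P(type-AB child):
  I^B I^B × I^A I^B: posterior weight 2/3.
  I^B i × I^A I^B: posterior weight 1/3.
Sum the posterior weight over pairs where Gus is I^B i: 1/3.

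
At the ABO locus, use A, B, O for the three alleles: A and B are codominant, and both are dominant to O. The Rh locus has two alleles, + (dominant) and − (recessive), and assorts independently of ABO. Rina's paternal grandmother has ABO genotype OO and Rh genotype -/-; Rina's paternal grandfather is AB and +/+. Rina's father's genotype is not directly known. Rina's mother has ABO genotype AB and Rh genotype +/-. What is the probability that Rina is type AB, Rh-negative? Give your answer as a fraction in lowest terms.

1/16

Rina's father's ABO genotype from OO × AB: 1/2 AO, 1/2 BO.
Crossing each possibility with the mother AB and summing P(type AB): 1/2·1/4 + 1/2·1/4 = 1/4.
Similarly for Rh via the father's Rh distribution: P(Rh-) = 1/4.
Independent loci: 1/4 × 1/4 = 1/16.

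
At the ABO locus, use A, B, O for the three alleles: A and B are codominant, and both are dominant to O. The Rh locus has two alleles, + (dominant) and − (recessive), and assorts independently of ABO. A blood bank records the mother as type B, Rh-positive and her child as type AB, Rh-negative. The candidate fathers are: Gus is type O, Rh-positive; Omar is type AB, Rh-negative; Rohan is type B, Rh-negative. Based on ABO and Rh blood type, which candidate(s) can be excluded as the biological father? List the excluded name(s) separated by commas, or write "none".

A candidate is excluded only if no genotype consistent with his phenotype could produce a type AB, Rh-negative child with a type B, Rh-positive mother.
Gus (type O, Rh+): no genotype consistent with that phenotype can produce a type-AB Rh- child with a type-B mother.
Rohan (type B, Rh-): no genotype consistent with that phenotype can produce a type-AB Rh- child with a type-B mother.

Gus, Rohan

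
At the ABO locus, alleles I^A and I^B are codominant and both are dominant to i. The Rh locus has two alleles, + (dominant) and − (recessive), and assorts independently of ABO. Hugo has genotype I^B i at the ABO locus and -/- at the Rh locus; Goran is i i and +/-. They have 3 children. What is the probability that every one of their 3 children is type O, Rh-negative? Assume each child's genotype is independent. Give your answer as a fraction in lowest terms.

ABO cross I^B i × i i → 1/2 O, 1/2 B.
Rh cross -/- × +/- → 1/2 Rh+, 1/2 Rh-; so P(type O, Rh-negative) = 1/2 × 1/2 = 1/4 per child.
All 3 independent: (1/4)^3 = 1/64.

1/64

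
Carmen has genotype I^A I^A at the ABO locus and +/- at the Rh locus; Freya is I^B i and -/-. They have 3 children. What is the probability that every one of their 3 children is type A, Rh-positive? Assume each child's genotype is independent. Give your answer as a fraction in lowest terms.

ABO cross I^A I^A × I^B i → 1/2 A, 1/2 AB.
Rh cross +/- × -/- → 1/2 Rh+, 1/2 Rh-; so P(type A, Rh-positive) = 1/2 × 1/2 = 1/4 per child.
All 3 independent: (1/4)^3 = 1/64.

1/64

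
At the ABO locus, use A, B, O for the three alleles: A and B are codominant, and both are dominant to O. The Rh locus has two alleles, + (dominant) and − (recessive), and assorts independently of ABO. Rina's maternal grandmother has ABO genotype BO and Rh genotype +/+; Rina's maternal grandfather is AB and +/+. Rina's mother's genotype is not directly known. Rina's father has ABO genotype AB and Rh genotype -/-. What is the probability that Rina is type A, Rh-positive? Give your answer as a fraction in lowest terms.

Rina's mother's ABO genotype from BO × AB: 1/4 AB, 1/4 AO, 1/4 BB, 1/4 BO.
Crossing each possibility with the father AB and summing P(type A): 1/4·1/4 + 1/4·1/2 + 1/4·0 + 1/4·1/4 = 1/4.
Similarly for Rh via the mother's Rh distribution: P(Rh+) = 1.
Independent loci: 1/4 × 1 = 1/4.

1/4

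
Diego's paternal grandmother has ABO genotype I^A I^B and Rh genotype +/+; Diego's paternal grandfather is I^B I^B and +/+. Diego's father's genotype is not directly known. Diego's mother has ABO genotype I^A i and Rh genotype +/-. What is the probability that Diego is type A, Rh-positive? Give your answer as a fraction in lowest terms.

Diego's father's ABO genotype from I^A I^B × I^B I^B: 1/2 I^A I^B, 1/2 I^B I^B.
Crossing each possibility with the mother I^A i and summing P(type A): 1/2·1/2 + 1/2·0 = 1/4.
Similarly for Rh via the father's Rh distribution: P(Rh+) = 1.
Independent loci: 1/4 × 1 = 1/4.

1/4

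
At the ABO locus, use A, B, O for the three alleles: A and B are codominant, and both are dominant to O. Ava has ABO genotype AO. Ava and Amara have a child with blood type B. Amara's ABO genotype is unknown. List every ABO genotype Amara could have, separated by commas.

AB, BB, BO

For each candidate genotype of Amara, check whether crossing it with AO can produce every observed child phenotype.
  AA → possible child types {A} ✗
  AB → possible child types {A, B, AB} ✓
  AO → possible child types {O, A} ✗
  BB → possible child types {B, AB} ✓
  BO → possible child types {O, A, B, AB} ✓
  OO → possible child types {O, A} ✗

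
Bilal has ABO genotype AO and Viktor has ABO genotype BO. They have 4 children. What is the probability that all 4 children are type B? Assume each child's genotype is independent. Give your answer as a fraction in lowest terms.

1/256

ABO cross AO × BO → 1/4 O, 1/4 A, 1/4 B, 1/4 AB.
So P(type B) = 1/4 per child.
All 4 independent: (1/4)^4 = 1/256.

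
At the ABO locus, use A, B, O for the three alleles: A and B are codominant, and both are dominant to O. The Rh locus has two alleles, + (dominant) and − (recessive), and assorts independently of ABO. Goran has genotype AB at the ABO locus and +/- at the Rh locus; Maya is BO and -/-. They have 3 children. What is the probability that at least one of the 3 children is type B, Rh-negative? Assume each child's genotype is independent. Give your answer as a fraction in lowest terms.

ABO cross AB × BO → 1/4 A, 1/2 B, 1/4 AB.
Rh cross +/- × -/- → 1/2 Rh+, 1/2 Rh-; so P(type B, Rh-negative) = 1/2 × 1/2 = 1/4 per child.
P(none) = (3/4)^3 = 27/64; P(at least one) = 1 − 27/64 = 37/64.

37/64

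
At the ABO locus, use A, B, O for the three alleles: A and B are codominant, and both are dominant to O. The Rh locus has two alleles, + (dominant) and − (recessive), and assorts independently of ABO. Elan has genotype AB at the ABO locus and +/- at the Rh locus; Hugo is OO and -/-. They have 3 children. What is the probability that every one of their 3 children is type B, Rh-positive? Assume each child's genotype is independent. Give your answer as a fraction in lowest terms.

ABO cross AB × OO → 1/2 A, 1/2 B.
Rh cross +/- × -/- → 1/2 Rh+, 1/2 Rh-; so P(type B, Rh-positive) = 1/2 × 1/2 = 1/4 per child.
All 3 independent: (1/4)^3 = 1/64.

1/64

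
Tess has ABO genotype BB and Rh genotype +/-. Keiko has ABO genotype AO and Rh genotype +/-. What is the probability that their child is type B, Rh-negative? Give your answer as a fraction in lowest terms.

1/8

ABO cross BB × AO → offspring phenotypes: 1/2 B, 1/2 AB.
Rh cross +/- × +/- → 3/4 Rh+, 1/4 Rh-.
Independent loci: P(type B, Rh-negative) = 1/2 × 1/4 = 1/8.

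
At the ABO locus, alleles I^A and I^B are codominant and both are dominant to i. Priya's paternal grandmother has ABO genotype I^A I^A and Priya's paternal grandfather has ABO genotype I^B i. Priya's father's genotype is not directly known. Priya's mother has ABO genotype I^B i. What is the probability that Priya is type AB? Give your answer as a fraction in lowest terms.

Priya's father's ABO genotype from I^A I^A × I^B i: 1/2 I^A I^B, 1/2 I^A i.
Crossing each possibility with the mother I^B i and summing P(type AB): 1/2·1/4 + 1/2·1/4 = 1/4.

1/4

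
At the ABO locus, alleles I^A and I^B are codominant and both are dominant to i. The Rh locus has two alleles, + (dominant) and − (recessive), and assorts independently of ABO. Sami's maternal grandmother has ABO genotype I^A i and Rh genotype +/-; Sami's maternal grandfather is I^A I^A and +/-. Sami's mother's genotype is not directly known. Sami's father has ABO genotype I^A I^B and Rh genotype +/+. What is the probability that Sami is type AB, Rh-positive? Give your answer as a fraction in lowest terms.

3/8

Sami's mother's ABO genotype from I^A i × I^A I^A: 1/2 I^A I^A, 1/2 I^A i.
Crossing each possibility with the father I^A I^B and summing P(type AB): 1/2·1/2 + 1/2·1/4 = 3/8.
Similarly for Rh via the mother's Rh distribution: P(Rh+) = 1.
Independent loci: 3/8 × 1 = 3/8.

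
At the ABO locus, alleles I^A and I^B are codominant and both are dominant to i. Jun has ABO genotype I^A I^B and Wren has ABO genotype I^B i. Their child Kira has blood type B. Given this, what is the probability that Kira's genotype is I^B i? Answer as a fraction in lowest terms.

1/2

Cross I^A I^B × I^B i → 1/4 I^A I^B, 1/4 I^A i, 1/4 I^B I^B, 1/4 I^B i.
Type-B genotypes among offspring: I^B I^B (1/4), I^B i (1/4); total 1/2.
P(I^B i | type B) = (1/4) / (1/2) = 1/2.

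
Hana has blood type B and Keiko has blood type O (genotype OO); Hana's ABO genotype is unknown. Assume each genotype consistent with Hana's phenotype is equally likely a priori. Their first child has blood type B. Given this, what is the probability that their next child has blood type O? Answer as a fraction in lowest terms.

Possible genotypes: Hana ∈ {BB, BO}; Keiko ∈ {OO}.
Weight each parental genotype pair by prior × P(type-B child):
  BB × OO: posterior weight 2/3; P(next child type O) = 0.
  BO × OO: posterior weight 1/3; P(next child type O) = 1/2.
Weighted sum = 1/6.

1/6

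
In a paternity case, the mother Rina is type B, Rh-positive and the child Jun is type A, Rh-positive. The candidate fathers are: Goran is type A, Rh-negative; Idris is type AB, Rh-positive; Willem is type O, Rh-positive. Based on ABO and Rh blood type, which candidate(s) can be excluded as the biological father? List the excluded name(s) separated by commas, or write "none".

A candidate is excluded only if no genotype consistent with his phenotype could produce a type A, Rh-positive child with a type B, Rh-positive mother.
Willem (type O, Rh+): no genotype consistent with that phenotype can produce a type-A Rh+ child with a type-B mother.

Willem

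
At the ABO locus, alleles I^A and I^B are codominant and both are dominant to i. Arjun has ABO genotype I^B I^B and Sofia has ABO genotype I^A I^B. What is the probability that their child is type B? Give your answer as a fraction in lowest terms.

ABO cross I^B I^B × I^A I^B → offspring phenotypes: 1/2 B, 1/2 AB.
So P(type B) = 1/2.

1/2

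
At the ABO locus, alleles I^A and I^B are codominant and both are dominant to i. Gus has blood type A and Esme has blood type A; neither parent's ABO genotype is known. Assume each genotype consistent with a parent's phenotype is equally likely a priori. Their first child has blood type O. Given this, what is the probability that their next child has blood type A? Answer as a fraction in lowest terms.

3/4

Possible genotypes: Gus ∈ {I^A I^A, I^A i}; Esme ∈ {I^A I^A, I^A i}.
Weight each parental genotype pair by prior × P(type-O child):
  I^A i × I^A i: posterior weight 1; P(next child type A) = 3/4.
Weighted sum = 3/4.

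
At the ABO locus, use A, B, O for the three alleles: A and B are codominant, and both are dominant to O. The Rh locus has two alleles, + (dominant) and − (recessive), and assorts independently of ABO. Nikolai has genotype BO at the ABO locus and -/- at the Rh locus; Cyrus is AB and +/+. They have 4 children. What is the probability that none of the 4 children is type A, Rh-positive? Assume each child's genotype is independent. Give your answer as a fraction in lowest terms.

ABO cross BO × AB → 1/4 A, 1/2 B, 1/4 AB.
Rh cross -/- × +/+ → 1 Rh+; so P(type A, Rh-positive) = 1/4 × 1 = 1/4 per child.
P(not type A, Rh-positive) = 3/4 for one child; (3/4)^4 = 81/256.

81/256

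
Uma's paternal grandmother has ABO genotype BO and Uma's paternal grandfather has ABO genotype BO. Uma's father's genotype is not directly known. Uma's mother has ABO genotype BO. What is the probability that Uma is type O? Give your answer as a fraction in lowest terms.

Uma's father's ABO genotype from BO × BO: 1/4 BB, 1/2 BO, 1/4 OO.
Crossing each possibility with the mother BO and summing P(type O): 1/4·0 + 1/2·1/4 + 1/4·1/2 = 1/4.

1/4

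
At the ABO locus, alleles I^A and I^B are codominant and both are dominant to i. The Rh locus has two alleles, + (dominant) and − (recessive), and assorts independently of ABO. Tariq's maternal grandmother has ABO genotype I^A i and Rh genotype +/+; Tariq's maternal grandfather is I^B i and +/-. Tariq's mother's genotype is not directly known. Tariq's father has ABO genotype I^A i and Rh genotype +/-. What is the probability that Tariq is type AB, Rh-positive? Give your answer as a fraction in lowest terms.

7/64

Tariq's mother's ABO genotype from I^A i × I^B i: 1/4 I^A I^B, 1/4 I^A i, 1/4 I^B i, 1/4 i i.
Crossing each possibility with the father I^A i and summing P(type AB): 1/4·1/4 + 1/4·0 + 1/4·1/4 + 1/4·0 = 1/8.
Similarly for Rh via the mother's Rh distribution: P(Rh+) = 7/8.
Independent loci: 1/8 × 7/8 = 7/64.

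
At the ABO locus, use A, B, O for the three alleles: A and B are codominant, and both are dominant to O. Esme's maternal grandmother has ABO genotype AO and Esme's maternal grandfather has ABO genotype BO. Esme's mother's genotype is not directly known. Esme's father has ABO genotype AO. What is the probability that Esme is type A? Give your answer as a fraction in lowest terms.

Esme's mother's ABO genotype from AO × BO: 1/4 AB, 1/4 AO, 1/4 BO, 1/4 OO.
Crossing each possibility with the father AO and summing P(type A): 1/4·1/2 + 1/4·3/4 + 1/4·1/4 + 1/4·1/2 = 1/2.

1/2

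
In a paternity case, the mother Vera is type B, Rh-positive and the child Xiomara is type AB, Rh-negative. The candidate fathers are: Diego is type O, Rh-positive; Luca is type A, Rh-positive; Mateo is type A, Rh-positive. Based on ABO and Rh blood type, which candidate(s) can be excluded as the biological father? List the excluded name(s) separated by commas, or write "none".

A candidate is excluded only if no genotype consistent with his phenotype could produce a type AB, Rh-negative child with a type B, Rh-positive mother.
Diego (type O, Rh+): no genotype consistent with that phenotype can produce a type-AB Rh- child with a type-B mother.

Diego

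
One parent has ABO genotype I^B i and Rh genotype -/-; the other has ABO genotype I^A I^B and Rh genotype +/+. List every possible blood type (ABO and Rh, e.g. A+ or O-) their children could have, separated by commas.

A+, B+, AB+

Gametes from I^B i × I^A I^B give offspring ABO genotypes I^A I^B, I^A i, I^B I^B, I^B i, i.e. phenotypes A, B, AB.
Rh cross -/- × +/+ → phenotypes Rh+.
Combining independently: A+, B+, AB+.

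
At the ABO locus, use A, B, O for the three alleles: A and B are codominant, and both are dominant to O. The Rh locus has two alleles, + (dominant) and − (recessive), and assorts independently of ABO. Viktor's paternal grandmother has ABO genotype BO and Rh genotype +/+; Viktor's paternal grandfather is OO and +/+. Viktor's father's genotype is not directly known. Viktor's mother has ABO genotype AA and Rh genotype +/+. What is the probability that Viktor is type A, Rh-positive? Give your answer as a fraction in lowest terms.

3/4

Viktor's father's ABO genotype from BO × OO: 1/2 BO, 1/2 OO.
Crossing each possibility with the mother AA and summing P(type A): 1/2·1/2 + 1/2·1 = 3/4.
Similarly for Rh via the father's Rh distribution: P(Rh+) = 1.
Independent loci: 3/4 × 1 = 3/4.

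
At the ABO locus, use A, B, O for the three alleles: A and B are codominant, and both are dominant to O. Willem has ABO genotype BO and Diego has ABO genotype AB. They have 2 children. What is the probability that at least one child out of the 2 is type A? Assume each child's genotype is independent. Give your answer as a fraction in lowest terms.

ABO cross BO × AB → 1/4 A, 1/2 B, 1/4 AB.
So P(type A) = 1/4 per child.
P(none) = (3/4)^2 = 9/16; P(at least one) = 1 − 9/16 = 7/16.

7/16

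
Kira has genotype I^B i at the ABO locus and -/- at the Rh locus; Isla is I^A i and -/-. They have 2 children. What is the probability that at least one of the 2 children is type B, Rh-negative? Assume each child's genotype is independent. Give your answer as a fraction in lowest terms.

7/16

ABO cross I^B i × I^A i → 1/4 O, 1/4 A, 1/4 B, 1/4 AB.
Rh cross -/- × -/- → 1 Rh-; so P(type B, Rh-negative) = 1/4 × 1 = 1/4 per child.
P(none) = (3/4)^2 = 9/16; P(at least one) = 1 − 9/16 = 7/16.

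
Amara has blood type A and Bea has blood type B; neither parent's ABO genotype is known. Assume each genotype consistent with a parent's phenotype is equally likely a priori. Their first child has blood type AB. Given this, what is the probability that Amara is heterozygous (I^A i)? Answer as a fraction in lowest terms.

Possible genotypes: Amara ∈ {I^A I^A, I^A i}; Bea ∈ {I^B I^B, I^B i}.
Weight each parental genotype pair by prior × P(type-AB child):
  I^A I^A × I^B I^B: posterior weight 4/9.
  I^A I^A × I^B i: posterior weight 2/9.
  I^A i × I^B I^B: posterior weight 2/9.
  I^A i × I^B i: posterior weight 1/9.
Sum the posterior weight over pairs where Amara is I^A i: 1/3.

1/3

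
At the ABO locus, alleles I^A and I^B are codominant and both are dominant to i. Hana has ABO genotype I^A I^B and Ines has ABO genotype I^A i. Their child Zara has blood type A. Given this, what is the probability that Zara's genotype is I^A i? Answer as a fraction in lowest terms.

1/2

Cross I^A I^B × I^A i → 1/4 I^A I^A, 1/4 I^A I^B, 1/4 I^A i, 1/4 I^B i.
Type-A genotypes among offspring: I^A I^A (1/4), I^A i (1/4); total 1/2.
P(I^A i | type A) = (1/4) / (1/2) = 1/2.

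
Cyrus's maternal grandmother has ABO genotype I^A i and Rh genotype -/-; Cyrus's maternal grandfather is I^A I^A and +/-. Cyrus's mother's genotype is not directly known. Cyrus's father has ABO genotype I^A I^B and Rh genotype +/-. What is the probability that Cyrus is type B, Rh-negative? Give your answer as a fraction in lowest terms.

3/64

Cyrus's mother's ABO genotype from I^A i × I^A I^A: 1/2 I^A I^A, 1/2 I^A i.
Crossing each possibility with the father I^A I^B and summing P(type B): 1/2·0 + 1/2·1/4 = 1/8.
Similarly for Rh via the mother's Rh distribution: P(Rh-) = 3/8.
Independent loci: 1/8 × 3/8 = 3/64.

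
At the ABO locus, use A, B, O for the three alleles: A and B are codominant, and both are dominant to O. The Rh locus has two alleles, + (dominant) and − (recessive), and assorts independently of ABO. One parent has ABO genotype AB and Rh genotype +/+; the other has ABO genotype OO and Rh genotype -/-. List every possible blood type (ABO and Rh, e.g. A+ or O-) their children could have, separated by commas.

A+, B+

Gametes from AB × OO give offspring ABO genotypes AO, BO, i.e. phenotypes A, B.
Rh cross +/+ × -/- → phenotypes Rh+.
Combining independently: A+, B+.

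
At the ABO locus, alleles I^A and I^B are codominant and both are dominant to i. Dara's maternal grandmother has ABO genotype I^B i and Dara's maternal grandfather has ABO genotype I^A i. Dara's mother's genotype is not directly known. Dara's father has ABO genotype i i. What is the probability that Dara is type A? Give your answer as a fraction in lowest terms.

1/4

Dara's mother's ABO genotype from I^B i × I^A i: 1/4 I^A I^B, 1/4 I^A i, 1/4 I^B i, 1/4 i i.
Crossing each possibility with the father i i and summing P(type A): 1/4·1/2 + 1/4·1/2 + 1/4·0 + 1/4·0 = 1/4.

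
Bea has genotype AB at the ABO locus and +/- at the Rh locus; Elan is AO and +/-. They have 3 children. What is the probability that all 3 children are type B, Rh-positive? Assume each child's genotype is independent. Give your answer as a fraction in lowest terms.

ABO cross AB × AO → 1/2 A, 1/4 B, 1/4 AB.
Rh cross +/- × +/- → 3/4 Rh+, 1/4 Rh-; so P(type B, Rh-positive) = 1/4 × 3/4 = 3/16 per child.
All 3 independent: (3/16)^3 = 27/4096.

27/4096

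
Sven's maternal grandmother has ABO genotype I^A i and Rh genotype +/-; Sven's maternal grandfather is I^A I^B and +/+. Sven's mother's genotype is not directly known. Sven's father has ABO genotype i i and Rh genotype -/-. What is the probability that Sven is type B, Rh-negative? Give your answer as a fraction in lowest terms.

Sven's mother's ABO genotype from I^A i × I^A I^B: 1/4 I^A I^A, 1/4 I^A I^B, 1/4 I^A i, 1/4 I^B i.
Crossing each possibility with the father i i and summing P(type B): 1/4·0 + 1/4·1/2 + 1/4·0 + 1/4·1/2 = 1/4.
Similarly for Rh via the mother's Rh distribution: P(Rh-) = 1/4.
Independent loci: 1/4 × 1/4 = 1/16.

1/16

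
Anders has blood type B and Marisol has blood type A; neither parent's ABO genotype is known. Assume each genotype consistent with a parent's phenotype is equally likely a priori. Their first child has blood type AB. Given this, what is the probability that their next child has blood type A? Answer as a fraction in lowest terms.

5/36

Possible genotypes: Anders ∈ {BB, BO}; Marisol ∈ {AA, AO}.
Weight each parental genotype pair by prior × P(type-AB child):
  BB × AA: posterior weight 4/9; P(next child type A) = 0.
  BB × AO: posterior weight 2/9; P(next child type A) = 0.
  BO × AA: posterior weight 2/9; P(next child type A) = 1/2.
  BO × AO: posterior weight 1/9; P(next child type A) = 1/4.
Weighted sum = 5/36.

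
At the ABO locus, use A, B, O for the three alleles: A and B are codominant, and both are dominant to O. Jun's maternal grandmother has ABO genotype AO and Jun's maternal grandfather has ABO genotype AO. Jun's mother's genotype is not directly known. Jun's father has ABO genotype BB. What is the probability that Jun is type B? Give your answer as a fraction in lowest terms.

Jun's mother's ABO genotype from AO × AO: 1/4 AA, 1/2 AO, 1/4 OO.
Crossing each possibility with the father BB and summing P(type B): 1/4·0 + 1/2·1/2 + 1/4·1 = 1/2.

1/2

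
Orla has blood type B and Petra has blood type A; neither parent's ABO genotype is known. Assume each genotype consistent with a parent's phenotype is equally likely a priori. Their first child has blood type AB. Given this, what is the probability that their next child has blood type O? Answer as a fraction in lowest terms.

1/36

Possible genotypes: Orla ∈ {I^B I^B, I^B i}; Petra ∈ {I^A I^A, I^A i}.
Weight each parental genotype pair by prior × P(type-AB child):
  I^B I^B × I^A I^A: posterior weight 4/9; P(next child type O) = 0.
  I^B I^B × I^A i: posterior weight 2/9; P(next child type O) = 0.
  I^B i × I^A I^A: posterior weight 2/9; P(next child type O) = 0.
  I^B i × I^A i: posterior weight 1/9; P(next child type O) = 1/4.
Weighted sum = 1/36.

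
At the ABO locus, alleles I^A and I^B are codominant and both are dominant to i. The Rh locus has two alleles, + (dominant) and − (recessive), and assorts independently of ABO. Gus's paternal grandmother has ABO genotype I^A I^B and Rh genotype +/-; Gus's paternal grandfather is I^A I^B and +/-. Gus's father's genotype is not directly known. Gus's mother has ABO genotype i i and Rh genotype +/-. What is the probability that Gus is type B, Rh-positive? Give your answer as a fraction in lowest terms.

3/8

Gus's father's ABO genotype from I^A I^B × I^A I^B: 1/4 I^A I^A, 1/2 I^A I^B, 1/4 I^B I^B.
Crossing each possibility with the mother i i and summing P(type B): 1/4·0 + 1/2·1/2 + 1/4·1 = 1/2.
Similarly for Rh via the father's Rh distribution: P(Rh+) = 3/4.
Independent loci: 1/2 × 3/4 = 3/8.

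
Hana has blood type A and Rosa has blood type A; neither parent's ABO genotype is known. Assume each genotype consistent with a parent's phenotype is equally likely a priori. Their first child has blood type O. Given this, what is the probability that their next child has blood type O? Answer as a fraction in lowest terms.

Possible genotypes: Hana ∈ {I^A I^A, I^A i}; Rosa ∈ {I^A I^A, I^A i}.
Weight each parental genotype pair by prior × P(type-O child):
  I^A i × I^A i: posterior weight 1; P(next child type O) = 1/4.
Weighted sum = 1/4.

1/4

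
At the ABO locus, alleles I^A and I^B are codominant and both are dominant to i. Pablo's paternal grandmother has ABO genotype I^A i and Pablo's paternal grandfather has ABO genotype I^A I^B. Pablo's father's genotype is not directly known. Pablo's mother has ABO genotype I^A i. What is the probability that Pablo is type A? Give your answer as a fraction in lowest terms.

Pablo's father's ABO genotype from I^A i × I^A I^B: 1/4 I^A I^A, 1/4 I^A I^B, 1/4 I^A i, 1/4 I^B i.
Crossing each possibility with the mother I^A i and summing P(type A): 1/4·1 + 1/4·1/2 + 1/4·3/4 + 1/4·1/4 = 5/8.

5/8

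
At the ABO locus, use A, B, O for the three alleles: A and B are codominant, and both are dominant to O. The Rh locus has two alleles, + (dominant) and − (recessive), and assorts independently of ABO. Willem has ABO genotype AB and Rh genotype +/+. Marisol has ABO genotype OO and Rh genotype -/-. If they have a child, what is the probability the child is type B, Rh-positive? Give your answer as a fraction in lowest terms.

ABO cross AB × OO → offspring phenotypes: 1/2 A, 1/2 B.
Rh cross +/+ × -/- → 1 Rh+.
Independent loci: P(type B, Rh-positive) = 1/2 × 1 = 1/2.

1/2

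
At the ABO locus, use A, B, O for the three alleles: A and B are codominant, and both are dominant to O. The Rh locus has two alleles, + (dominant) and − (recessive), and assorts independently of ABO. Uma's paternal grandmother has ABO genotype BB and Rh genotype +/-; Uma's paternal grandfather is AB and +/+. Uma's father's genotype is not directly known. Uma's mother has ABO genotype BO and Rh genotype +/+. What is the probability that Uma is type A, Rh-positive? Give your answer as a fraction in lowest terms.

Uma's father's ABO genotype from BB × AB: 1/2 AB, 1/2 BB.
Crossing each possibility with the mother BO and summing P(type A): 1/2·1/4 + 1/2·0 = 1/8.
Similarly for Rh via the father's Rh distribution: P(Rh+) = 1.
Independent loci: 1/8 × 1 = 1/8.

1/8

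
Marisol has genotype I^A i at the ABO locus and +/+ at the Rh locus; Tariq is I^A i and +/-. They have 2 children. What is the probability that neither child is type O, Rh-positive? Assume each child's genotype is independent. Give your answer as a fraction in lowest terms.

ABO cross I^A i × I^A i → 1/4 O, 3/4 A.
Rh cross +/+ × +/- → 1 Rh+; so P(type O, Rh-positive) = 1/4 × 1 = 1/4 per child.
P(not type O, Rh-positive) = 3/4 for one child; (3/4)^2 = 9/16.

9/16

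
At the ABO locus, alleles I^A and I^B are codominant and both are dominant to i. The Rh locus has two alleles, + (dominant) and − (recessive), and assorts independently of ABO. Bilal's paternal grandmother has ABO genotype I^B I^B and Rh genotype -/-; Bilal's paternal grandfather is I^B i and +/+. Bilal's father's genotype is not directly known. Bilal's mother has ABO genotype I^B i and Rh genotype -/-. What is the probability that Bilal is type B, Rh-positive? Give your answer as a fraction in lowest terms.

7/16

Bilal's father's ABO genotype from I^B I^B × I^B i: 1/2 I^B I^B, 1/2 I^B i.
Crossing each possibility with the mother I^B i and summing P(type B): 1/2·1 + 1/2·3/4 = 7/8.
Similarly for Rh via the father's Rh distribution: P(Rh+) = 1/2.
Independent loci: 7/8 × 1/2 = 7/16.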